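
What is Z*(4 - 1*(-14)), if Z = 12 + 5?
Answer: 306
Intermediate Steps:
Z = 17
Z*(4 - 1*(-14)) = 17*(4 - 1*(-14)) = 17*(4 + 14) = 17*18 = 306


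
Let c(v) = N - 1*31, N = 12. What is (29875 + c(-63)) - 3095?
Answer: 26761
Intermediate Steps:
c(v) = -19 (c(v) = 12 - 1*31 = 12 - 31 = -19)
(29875 + c(-63)) - 3095 = (29875 - 19) - 3095 = 29856 - 3095 = 26761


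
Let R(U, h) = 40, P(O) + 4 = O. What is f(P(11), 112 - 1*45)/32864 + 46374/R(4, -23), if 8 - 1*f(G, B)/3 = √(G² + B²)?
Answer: 5953266/5135 - 3*√4538/32864 ≈ 1159.3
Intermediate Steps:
P(O) = -4 + O
f(G, B) = 24 - 3*√(B² + G²) (f(G, B) = 24 - 3*√(G² + B²) = 24 - 3*√(B² + G²))
f(P(11), 112 - 1*45)/32864 + 46374/R(4, -23) = (24 - 3*√((112 - 1*45)² + (-4 + 11)²))/32864 + 46374/40 = (24 - 3*√((112 - 45)² + 7²))*(1/32864) + 46374*(1/40) = (24 - 3*√(67² + 49))*(1/32864) + 23187/20 = (24 - 3*√(4489 + 49))*(1/32864) + 23187/20 = (24 - 3*√4538)*(1/32864) + 23187/20 = (3/4108 - 3*√4538/32864) + 23187/20 = 5953266/5135 - 3*√4538/32864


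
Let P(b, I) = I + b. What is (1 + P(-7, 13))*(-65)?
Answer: -455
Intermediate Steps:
(1 + P(-7, 13))*(-65) = (1 + (13 - 7))*(-65) = (1 + 6)*(-65) = 7*(-65) = -455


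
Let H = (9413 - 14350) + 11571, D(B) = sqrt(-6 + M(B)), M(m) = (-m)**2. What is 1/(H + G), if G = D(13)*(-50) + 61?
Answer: 1339/8883105 + 2*sqrt(163)/1776621 ≈ 0.00016511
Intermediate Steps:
M(m) = m**2
D(B) = sqrt(-6 + B**2)
G = 61 - 50*sqrt(163) (G = sqrt(-6 + 13**2)*(-50) + 61 = sqrt(-6 + 169)*(-50) + 61 = sqrt(163)*(-50) + 61 = -50*sqrt(163) + 61 = 61 - 50*sqrt(163) ≈ -577.36)
H = 6634 (H = -4937 + 11571 = 6634)
1/(H + G) = 1/(6634 + (61 - 50*sqrt(163))) = 1/(6695 - 50*sqrt(163))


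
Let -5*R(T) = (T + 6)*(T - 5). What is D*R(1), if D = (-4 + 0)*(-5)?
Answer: 112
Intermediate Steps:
D = 20 (D = -4*(-5) = 20)
R(T) = -(-5 + T)*(6 + T)/5 (R(T) = -(T + 6)*(T - 5)/5 = -(6 + T)*(-5 + T)/5 = -(-5 + T)*(6 + T)/5)
D*R(1) = 20*(6 - 1/5*1 - 1/5*1**2) = 20*(6 - 1/5 - 1/5*1) = 20*(6 - 1/5 - 1/5) = 20*(28/5) = 112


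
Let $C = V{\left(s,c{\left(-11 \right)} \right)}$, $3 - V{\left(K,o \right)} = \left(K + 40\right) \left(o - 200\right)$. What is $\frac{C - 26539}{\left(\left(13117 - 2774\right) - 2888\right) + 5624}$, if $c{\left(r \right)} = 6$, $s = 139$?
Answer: $\frac{8190}{13079} \approx 0.62619$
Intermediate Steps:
$V{\left(K,o \right)} = 3 - \left(-200 + o\right) \left(40 + K\right)$ ($V{\left(K,o \right)} = 3 - \left(K + 40\right) \left(o - 200\right) = 3 - \left(40 + K\right) \left(-200 + o\right) = 3 - \left(-200 + o\right) \left(40 + K\right)$)
$C = 34729$ ($C = 8003 - 240 + 200 \cdot 139 - 139 \cdot 6 = 8003 - 240 + 27800 - 834 = 34729$)
$\frac{C - 26539}{\left(\left(13117 - 2774\right) - 2888\right) + 5624} = \frac{34729 - 26539}{\left(\left(13117 - 2774\right) - 2888\right) + 5624} = \frac{8190}{\left(10343 - 2888\right) + 5624} = \frac{8190}{7455 + 5624} = \frac{8190}{13079}$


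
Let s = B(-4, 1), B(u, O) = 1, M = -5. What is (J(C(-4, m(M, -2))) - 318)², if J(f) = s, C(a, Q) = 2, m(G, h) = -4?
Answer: 100489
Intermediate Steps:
s = 1
J(f) = 1
(J(C(-4, m(M, -2))) - 318)² = (1 - 318)² = (-317)² = 100489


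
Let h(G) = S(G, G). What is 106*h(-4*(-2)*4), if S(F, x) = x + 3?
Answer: 3710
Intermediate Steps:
S(F, x) = 3 + x
h(G) = 3 + G
106*h(-4*(-2)*4) = 106*(3 - 4*(-2)*4) = 106*(3 + 8*4) = 106*(3 + 32) = 106*35 = 3710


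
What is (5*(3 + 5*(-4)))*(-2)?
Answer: 170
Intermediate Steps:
(5*(3 + 5*(-4)))*(-2) = (5*(3 - 20))*(-2) = (5*(-17))*(-2) = -85*(-2) = 170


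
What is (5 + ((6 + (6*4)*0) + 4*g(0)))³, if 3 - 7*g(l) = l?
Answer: 704969/343 ≈ 2055.3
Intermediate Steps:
g(l) = 3/7 - l/7
(5 + ((6 + (6*4)*0) + 4*g(0)))³ = (5 + ((6 + (6*4)*0) + 4*(3/7 - ⅐*0)))³ = (5 + ((6 + 24*0) + 4*(3/7 + 0)))³ = (5 + ((6 + 0) + 4*(3/7)))³ = (5 + (6 + 12/7))³ = (5 + 54/7)³ = (89/7)³ = 704969/343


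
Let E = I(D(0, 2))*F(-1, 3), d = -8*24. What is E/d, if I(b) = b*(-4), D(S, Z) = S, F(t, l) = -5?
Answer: 0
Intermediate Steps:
d = -192
I(b) = -4*b
E = 0 (E = -4*0*(-5) = 0*(-5) = 0)
E/d = 0/(-192) = 0*(-1/192) = 0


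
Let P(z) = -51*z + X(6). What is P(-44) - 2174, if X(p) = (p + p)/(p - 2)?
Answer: 73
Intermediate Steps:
X(p) = 2*p/(-2 + p) (X(p) = (2*p)/(-2 + p) = 2*p/(-2 + p))
P(z) = 3 - 51*z (P(z) = -51*z + 2*6/(-2 + 6) = -51*z + 2*6/4 = -51*z + 2*6*(¼) = -51*z + 3 = 3 - 51*z)
P(-44) - 2174 = (3 - 51*(-44)) - 2174 = (3 + 2244) - 2174 = 2247 - 2174 = 73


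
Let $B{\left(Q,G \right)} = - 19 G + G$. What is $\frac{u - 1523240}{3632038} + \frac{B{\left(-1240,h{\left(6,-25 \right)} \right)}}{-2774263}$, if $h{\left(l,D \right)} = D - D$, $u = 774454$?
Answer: $- \frac{374393}{1816019} \approx -0.20616$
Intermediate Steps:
$h{\left(l,D \right)} = 0$
$B{\left(Q,G \right)} = - 18 G$
$\frac{u - 1523240}{3632038} + \frac{B{\left(-1240,h{\left(6,-25 \right)} \right)}}{-2774263} = \frac{774454 - 1523240}{3632038} + \frac{\left(-18\right) 0}{-2774263} = \left(-748786\right) \frac{1}{3632038} + 0 \left(- \frac{1}{2774263}\right) = - \frac{374393}{1816019} + 0 = - \frac{374393}{1816019}$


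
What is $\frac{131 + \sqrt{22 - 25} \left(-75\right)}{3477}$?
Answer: $\frac{131}{3477} - \frac{25 i \sqrt{3}}{1159} \approx 0.037676 - 0.037361 i$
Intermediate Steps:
$\frac{131 + \sqrt{22 - 25} \left(-75\right)}{3477} = \left(131 + \sqrt{-3} \left(-75\right)\right) \frac{1}{3477} = \left(131 + i \sqrt{3} \left(-75\right)\right) \frac{1}{3477} = \left(131 - 75 i \sqrt{3}\right) \frac{1}{3477} = \frac{131}{3477} - \frac{25 i \sqrt{3}}{1159}$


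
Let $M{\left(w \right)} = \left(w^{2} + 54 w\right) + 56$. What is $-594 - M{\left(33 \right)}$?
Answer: $-3521$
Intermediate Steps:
$M{\left(w \right)} = 56 + w^{2} + 54 w$
$-594 - M{\left(33 \right)} = -594 - \left(56 + 33^{2} + 54 \cdot 33\right) = -594 - \left(56 + 1089 + 1782\right) = -594 - 2927 = -3521$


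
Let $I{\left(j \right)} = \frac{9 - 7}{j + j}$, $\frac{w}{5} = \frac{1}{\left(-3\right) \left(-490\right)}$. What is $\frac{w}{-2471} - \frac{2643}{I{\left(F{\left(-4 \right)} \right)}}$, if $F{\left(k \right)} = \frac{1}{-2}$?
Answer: $\frac{480017695}{363237} \approx 1321.5$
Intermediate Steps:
$F{\left(k \right)} = - \frac{1}{2}$
$w = \frac{1}{294}$ ($w = \frac{5}{\left(-3\right) \left(-490\right)} = \frac{5}{1470} = 5 \cdot \frac{1}{1470} = \frac{1}{294} \approx 0.0034014$)
$I{\left(j \right)} = \frac{1}{j}$ ($I{\left(j \right)} = \frac{2}{2 j} = 2 \frac{1}{2 j} = \frac{1}{j}$)
$\frac{w}{-2471} - \frac{2643}{I{\left(F{\left(-4 \right)} \right)}} = \frac{1}{294 \left(-2471\right)} - \frac{2643}{\frac{1}{- \frac{1}{2}}} = \frac{1}{294} \left(- \frac{1}{2471}\right) - \frac{2643}{-2} = - \frac{1}{726474} - - \frac{2643}{2} = - \frac{1}{726474} + \frac{2643}{2} = \frac{480017695}{363237}$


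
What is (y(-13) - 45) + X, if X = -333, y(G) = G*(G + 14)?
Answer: -391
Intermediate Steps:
y(G) = G*(14 + G)
(y(-13) - 45) + X = (-13*(14 - 13) - 45) - 333 = (-13*1 - 45) - 333 = (-13 - 45) - 333 = -58 - 333 = -391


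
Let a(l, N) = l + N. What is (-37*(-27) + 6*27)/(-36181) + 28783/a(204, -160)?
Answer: 1041346639/1591964 ≈ 654.13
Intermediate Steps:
a(l, N) = N + l
(-37*(-27) + 6*27)/(-36181) + 28783/a(204, -160) = (-37*(-27) + 6*27)/(-36181) + 28783/(-160 + 204) = (999 + 162)*(-1/36181) + 28783/44 = 1161*(-1/36181) + 28783*(1/44) = -1161/36181 + 28783/44 = 1041346639/1591964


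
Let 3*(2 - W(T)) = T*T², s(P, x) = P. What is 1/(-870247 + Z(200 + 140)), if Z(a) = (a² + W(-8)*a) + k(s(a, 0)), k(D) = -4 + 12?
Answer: -3/2087797 ≈ -1.4369e-6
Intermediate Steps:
W(T) = 2 - T³/3 (W(T) = 2 - T*T²/3 = 2 - T³/3)
k(D) = 8
Z(a) = 8 + a² + 518*a/3 (Z(a) = (a² + (2 - ⅓*(-8)³)*a) + 8 = (a² + (2 - ⅓*(-512))*a) + 8 = (a² + (2 + 512/3)*a) + 8 = (a² + 518*a/3) + 8 = 8 + a² + 518*a/3)
1/(-870247 + Z(200 + 140)) = 1/(-870247 + (8 + (200 + 140)² + 518*(200 + 140)/3)) = 1/(-870247 + (8 + 340² + (518/3)*340)) = 1/(-870247 + (8 + 115600 + 176120/3)) = 1/(-870247 + 522944/3) = 1/(-2087797/3) = -3/2087797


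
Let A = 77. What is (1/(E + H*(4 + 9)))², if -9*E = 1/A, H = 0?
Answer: 480249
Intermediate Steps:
E = -1/693 (E = -⅑/77 = -⅑*1/77 = -1/693 ≈ -0.0014430)
(1/(E + H*(4 + 9)))² = (1/(-1/693 + 0*(4 + 9)))² = (1/(-1/693 + 0*13))² = (1/(-1/693 + 0))² = (1/(-1/693))² = (-693)² = 480249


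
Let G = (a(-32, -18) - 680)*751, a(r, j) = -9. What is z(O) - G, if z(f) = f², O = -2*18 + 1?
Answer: 518664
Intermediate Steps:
O = -35 (O = -36 + 1 = -35)
G = -517439 (G = (-9 - 680)*751 = -689*751 = -517439)
z(O) - G = (-35)² - 1*(-517439) = 1225 + 517439 = 518664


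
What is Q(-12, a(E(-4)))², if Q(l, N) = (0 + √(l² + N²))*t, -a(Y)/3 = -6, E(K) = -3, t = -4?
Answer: 7488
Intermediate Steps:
a(Y) = 18 (a(Y) = -3*(-6) = 18)
Q(l, N) = -4*√(N² + l²) (Q(l, N) = (0 + √(l² + N²))*(-4) = (0 + √(N² + l²))*(-4) = √(N² + l²)*(-4) = -4*√(N² + l²))
Q(-12, a(E(-4)))² = (-4*√(18² + (-12)²))² = (-4*√(324 + 144))² = (-24*√13)² = 7488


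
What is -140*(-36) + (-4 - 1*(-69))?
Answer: 5105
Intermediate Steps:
-140*(-36) + (-4 - 1*(-69)) = 5040 + (-4 + 69) = 5040 + 65 = 5105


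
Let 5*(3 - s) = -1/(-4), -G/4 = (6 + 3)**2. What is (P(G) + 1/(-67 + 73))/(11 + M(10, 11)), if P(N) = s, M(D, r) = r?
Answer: 17/120 ≈ 0.14167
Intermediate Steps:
G = -324 (G = -4*(6 + 3)**2 = -4*9**2 = -4*81 = -324)
s = 59/20 (s = 3 - (-1)/(5*(-4)) = 3 - (-1)*(-1)/(5*4) = 3 - 1/5*1/4 = 3 - 1/20 = 59/20 ≈ 2.9500)
P(N) = 59/20
(P(G) + 1/(-67 + 73))/(11 + M(10, 11)) = (59/20 + 1/(-67 + 73))/(11 + 11) = (59/20 + 1/6)/22 = (59/20 + 1/6)*(1/22) = (187/60)*(1/22) = 17/120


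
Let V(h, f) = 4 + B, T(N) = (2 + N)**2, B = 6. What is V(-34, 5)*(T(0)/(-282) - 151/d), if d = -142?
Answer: 105035/10011 ≈ 10.492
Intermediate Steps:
V(h, f) = 10 (V(h, f) = 4 + 6 = 10)
V(-34, 5)*(T(0)/(-282) - 151/d) = 10*((2 + 0)**2/(-282) - 151/(-142)) = 10*(2**2*(-1/282) - 151*(-1/142)) = 10*(4*(-1/282) + 151/142) = 10*(-2/141 + 151/142) = 10*(21007/20022) = 105035/10011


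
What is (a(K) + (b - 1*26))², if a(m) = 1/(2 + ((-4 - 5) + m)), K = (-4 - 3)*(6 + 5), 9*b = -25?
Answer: 52635025/63504 ≈ 828.85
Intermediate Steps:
b = -25/9 (b = (⅑)*(-25) = -25/9 ≈ -2.7778)
K = -77 (K = -7*11 = -77)
a(m) = 1/(-7 + m) (a(m) = 1/(2 + (-9 + m)) = 1/(-7 + m))
(a(K) + (b - 1*26))² = (1/(-7 - 77) + (-25/9 - 1*26))² = (1/(-84) + (-25/9 - 26))² = (-1/84 - 259/9)² = (-7255/252)² = 52635025/63504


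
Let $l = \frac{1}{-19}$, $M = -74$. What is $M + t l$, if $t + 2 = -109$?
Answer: $- \frac{1295}{19} \approx -68.158$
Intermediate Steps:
$l = - \frac{1}{19} \approx -0.052632$
$t = -111$ ($t = -2 - 109 = -111$)
$M + t l = -74 - - \frac{111}{19} = -74 + \frac{111}{19} = - \frac{1295}{19}$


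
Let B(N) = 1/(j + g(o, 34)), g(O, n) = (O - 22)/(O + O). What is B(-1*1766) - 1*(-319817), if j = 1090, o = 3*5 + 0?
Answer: 10455777211/32693 ≈ 3.1982e+5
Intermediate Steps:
o = 15 (o = 15 + 0 = 15)
g(O, n) = (-22 + O)/(2*O) (g(O, n) = (-22 + O)/((2*O)) = (-22 + O)*(1/(2*O)) = (-22 + O)/(2*O))
B(N) = 30/32693 (B(N) = 1/(1090 + (1/2)*(-22 + 15)/15) = 1/(1090 + (1/2)*(1/15)*(-7)) = 1/(1090 - 7/30) = 1/(32693/30) = 30/32693)
B(-1*1766) - 1*(-319817) = 30/32693 - 1*(-319817) = 30/32693 + 319817 = 10455777211/32693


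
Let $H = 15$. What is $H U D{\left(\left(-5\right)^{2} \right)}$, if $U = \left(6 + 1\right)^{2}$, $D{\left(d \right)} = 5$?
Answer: $3675$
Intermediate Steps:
$U = 49$ ($U = 7^{2} = 49$)
$H U D{\left(\left(-5\right)^{2} \right)} = 15 \cdot 49 \cdot 5 = 735 \cdot 5 = 3675$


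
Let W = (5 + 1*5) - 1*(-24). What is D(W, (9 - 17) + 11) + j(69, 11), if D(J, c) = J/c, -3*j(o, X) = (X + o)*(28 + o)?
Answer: -7726/3 ≈ -2575.3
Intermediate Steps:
W = 34 (W = (5 + 5) + 24 = 10 + 24 = 34)
j(o, X) = -(28 + o)*(X + o)/3 (j(o, X) = -(X + o)*(28 + o)/3 = -(28 + o)*(X + o)/3)
D(W, (9 - 17) + 11) + j(69, 11) = 34/((9 - 17) + 11) + (-28/3*11 - 28/3*69 - ⅓*69² - ⅓*11*69) = 34/(-8 + 11) + (-308/3 - 644 - ⅓*4761 - 253) = 34/3 + (-308/3 - 644 - 1587 - 253) = 34*(⅓) - 7760/3 = 34/3 - 7760/3 = -7726/3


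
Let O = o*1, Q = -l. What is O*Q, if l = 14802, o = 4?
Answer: -59208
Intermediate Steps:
Q = -14802 (Q = -1*14802 = -14802)
O = 4 (O = 4*1 = 4)
O*Q = 4*(-14802) = -59208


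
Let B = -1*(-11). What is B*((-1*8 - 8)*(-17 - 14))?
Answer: 5456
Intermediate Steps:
B = 11
B*((-1*8 - 8)*(-17 - 14)) = 11*((-1*8 - 8)*(-17 - 14)) = 11*((-8 - 8)*(-31)) = 11*(-16*(-31)) = 11*496 = 5456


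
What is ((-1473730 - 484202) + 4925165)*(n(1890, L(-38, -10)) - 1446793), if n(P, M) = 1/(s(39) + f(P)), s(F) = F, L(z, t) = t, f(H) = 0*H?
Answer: -167425902449758/39 ≈ -4.2930e+12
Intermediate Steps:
f(H) = 0
n(P, M) = 1/39 (n(P, M) = 1/(39 + 0) = 1/39)
((-1473730 - 484202) + 4925165)*(n(1890, L(-38, -10)) - 1446793) = ((-1473730 - 484202) + 4925165)*(1/39 - 1446793) = (-1957932 + 4925165)*(-56424926/39) = 2967233*(-56424926/39) = -167425902449758/39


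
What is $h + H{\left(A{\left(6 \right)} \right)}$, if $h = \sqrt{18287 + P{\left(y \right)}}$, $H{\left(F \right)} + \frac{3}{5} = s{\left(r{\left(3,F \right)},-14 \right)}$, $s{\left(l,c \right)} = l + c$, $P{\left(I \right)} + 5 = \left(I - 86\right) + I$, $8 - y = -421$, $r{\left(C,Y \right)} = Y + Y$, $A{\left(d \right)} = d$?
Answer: $- \frac{13}{5} + \sqrt{19054} \approx 135.44$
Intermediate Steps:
$r{\left(C,Y \right)} = 2 Y$
$y = 429$ ($y = 8 - -421 = 8 + 421 = 429$)
$P{\left(I \right)} = -91 + 2 I$ ($P{\left(I \right)} = -5 + \left(\left(I - 86\right) + I\right) = -5 + \left(\left(-86 + I\right) + I\right) = -5 + \left(-86 + 2 I\right) = -91 + 2 I$)
$s{\left(l,c \right)} = c + l$
$H{\left(F \right)} = - \frac{73}{5} + 2 F$ ($H{\left(F \right)} = - \frac{3}{5} + \left(-14 + 2 F\right) = - \frac{73}{5} + 2 F$)
$h = \sqrt{19054}$ ($h = \sqrt{18287 + \left(-91 + 2 \cdot 429\right)} = \sqrt{18287 + \left(-91 + 858\right)} = \sqrt{18287 + 767} = \sqrt{19054} \approx 138.04$)
$h + H{\left(A{\left(6 \right)} \right)} = \sqrt{19054} + \left(- \frac{73}{5} + 2 \cdot 6\right) = \sqrt{19054} + \left(- \frac{73}{5} + 12\right) = \sqrt{19054} - \frac{13}{5} = - \frac{13}{5} + \sqrt{19054}$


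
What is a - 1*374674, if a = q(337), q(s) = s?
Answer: -374337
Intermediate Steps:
a = 337
a - 1*374674 = 337 - 1*374674 = 337 - 374674 = -374337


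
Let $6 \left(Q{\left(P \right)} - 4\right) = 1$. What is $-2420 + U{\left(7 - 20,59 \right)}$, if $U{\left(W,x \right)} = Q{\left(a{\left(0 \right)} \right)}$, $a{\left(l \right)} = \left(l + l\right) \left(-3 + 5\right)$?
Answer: $- \frac{14495}{6} \approx -2415.8$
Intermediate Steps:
$a{\left(l \right)} = 4 l$ ($a{\left(l \right)} = 2 l 2 = 4 l$)
$Q{\left(P \right)} = \frac{25}{6}$ ($Q{\left(P \right)} = 4 + \frac{1}{6} \cdot 1 = 4 + \frac{1}{6} = \frac{25}{6}$)
$U{\left(W,x \right)} = \frac{25}{6}$
$-2420 + U{\left(7 - 20,59 \right)} = -2420 + \frac{25}{6} = - \frac{14495}{6}$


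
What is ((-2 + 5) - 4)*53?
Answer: -53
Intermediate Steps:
((-2 + 5) - 4)*53 = (3 - 4)*53 = -1*53 = -53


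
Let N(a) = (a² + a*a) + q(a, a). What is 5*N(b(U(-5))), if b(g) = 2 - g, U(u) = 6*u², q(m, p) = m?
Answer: 218300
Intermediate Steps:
N(a) = a + 2*a² (N(a) = (a² + a*a) + a = (a² + a²) + a = 2*a² + a = a + 2*a²)
5*N(b(U(-5))) = 5*((2 - 6*(-5)²)*(1 + 2*(2 - 6*(-5)²))) = 5*((2 - 6*25)*(1 + 2*(2 - 6*25))) = 5*((2 - 1*150)*(1 + 2*(2 - 1*150))) = 5*((2 - 150)*(1 + 2*(2 - 150))) = 5*(-148*(1 + 2*(-148))) = 5*(-148*(1 - 296)) = 5*(-148*(-295)) = 5*43660 = 218300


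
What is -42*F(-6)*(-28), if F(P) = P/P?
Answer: 1176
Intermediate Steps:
F(P) = 1
-42*F(-6)*(-28) = -42*1*(-28) = -42*(-28) = 1176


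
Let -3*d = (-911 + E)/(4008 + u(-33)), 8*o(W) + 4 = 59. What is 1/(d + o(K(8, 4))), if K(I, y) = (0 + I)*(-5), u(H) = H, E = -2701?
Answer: 31800/228257 ≈ 0.13932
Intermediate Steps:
K(I, y) = -5*I (K(I, y) = I*(-5) = -5*I)
o(W) = 55/8 (o(W) = -½ + (⅛)*59 = -½ + 59/8 = 55/8)
d = 1204/3975 (d = -(-911 - 2701)/(3*(4008 - 33)) = -(-1204)/3975 = -⅓*(-1204/1325) = 1204/3975 ≈ 0.30289)
1/(d + o(K(8, 4))) = 1/(1204/3975 + 55/8) = 1/(228257/31800) = 31800/228257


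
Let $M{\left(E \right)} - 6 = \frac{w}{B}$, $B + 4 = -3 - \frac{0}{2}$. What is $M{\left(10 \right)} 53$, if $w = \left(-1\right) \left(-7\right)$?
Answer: $265$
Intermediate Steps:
$B = -7$ ($B = -4 - \left(3 + \frac{0}{2}\right) = -4 - \left(3 + 0 \cdot \frac{1}{2}\right) = -4 - 3 = -7$)
$w = 7$
$M{\left(E \right)} = 5$ ($M{\left(E \right)} = 6 + \frac{7}{-7} = 6 + 7 \left(- \frac{1}{7}\right) = 6 - 1 = 5$)
$M{\left(10 \right)} 53 = 5 \cdot 53 = 265$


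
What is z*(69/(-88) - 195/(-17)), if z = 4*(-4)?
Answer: -31974/187 ≈ -170.98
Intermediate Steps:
z = -16
z*(69/(-88) - 195/(-17)) = -16*(69/(-88) - 195/(-17)) = -16*(69*(-1/88) - 195*(-1/17)) = -16*(-69/88 + 195/17) = -16*15987/1496 = -31974/187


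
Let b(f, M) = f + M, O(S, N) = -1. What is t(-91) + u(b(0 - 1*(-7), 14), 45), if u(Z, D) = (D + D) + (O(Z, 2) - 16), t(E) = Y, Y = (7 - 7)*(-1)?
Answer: 73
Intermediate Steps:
Y = 0 (Y = 0*(-1) = 0)
t(E) = 0
b(f, M) = M + f
u(Z, D) = -17 + 2*D (u(Z, D) = (D + D) + (-1 - 16) = 2*D - 17 = -17 + 2*D)
t(-91) + u(b(0 - 1*(-7), 14), 45) = 0 + (-17 + 2*45) = 0 + (-17 + 90) = 0 + 73 = 73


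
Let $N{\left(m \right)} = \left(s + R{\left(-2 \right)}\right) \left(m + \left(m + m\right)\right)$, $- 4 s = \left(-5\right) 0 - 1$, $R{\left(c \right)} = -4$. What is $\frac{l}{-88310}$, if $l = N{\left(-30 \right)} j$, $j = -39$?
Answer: $\frac{5265}{35324} \approx 0.14905$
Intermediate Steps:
$s = \frac{1}{4}$ ($s = - \frac{\left(-5\right) 0 - 1}{4} = - \frac{0 - 1}{4} = \left(- \frac{1}{4}\right) \left(-1\right) = \frac{1}{4} \approx 0.25$)
$N{\left(m \right)} = - \frac{45 m}{4}$ ($N{\left(m \right)} = \left(\frac{1}{4} - 4\right) \left(m + \left(m + m\right)\right) = - \frac{15 \left(m + 2 m\right)}{4} = - \frac{15 \cdot 3 m}{4} = - \frac{45 m}{4}$)
$l = - \frac{26325}{2}$ ($l = \left(- \frac{45}{4}\right) \left(-30\right) \left(-39\right) = \frac{675}{2} \left(-39\right) = - \frac{26325}{2} \approx -13163.0$)
$\frac{l}{-88310} = - \frac{26325}{2 \left(-88310\right)} = \left(- \frac{26325}{2}\right) \left(- \frac{1}{88310}\right) = \frac{5265}{35324}$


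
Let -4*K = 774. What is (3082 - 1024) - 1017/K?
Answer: 88720/43 ≈ 2063.3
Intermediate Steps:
K = -387/2 (K = -1/4*774 = -387/2 ≈ -193.50)
(3082 - 1024) - 1017/K = (3082 - 1024) - 1017/(-387/2) = 2058 - 1017*(-2/387) = 2058 + 226/43 = 88720/43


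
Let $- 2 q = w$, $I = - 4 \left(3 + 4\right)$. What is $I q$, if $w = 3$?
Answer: $42$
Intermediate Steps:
$I = -28$ ($I = \left(-4\right) 7 = -28$)
$q = - \frac{3}{2}$ ($q = \left(- \frac{1}{2}\right) 3 = - \frac{3}{2} \approx -1.5$)
$I q = \left(-28\right) \left(- \frac{3}{2}\right) = 42$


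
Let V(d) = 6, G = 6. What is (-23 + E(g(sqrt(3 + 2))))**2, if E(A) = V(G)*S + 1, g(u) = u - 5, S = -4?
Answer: 2116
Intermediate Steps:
g(u) = -5 + u
E(A) = -23 (E(A) = 6*(-4) + 1 = -24 + 1 = -23)
(-23 + E(g(sqrt(3 + 2))))**2 = (-23 - 23)**2 = (-46)**2 = 2116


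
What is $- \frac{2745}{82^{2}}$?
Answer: $- \frac{2745}{6724} \approx -0.40824$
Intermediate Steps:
$- \frac{2745}{82^{2}} = - \frac{2745}{6724}$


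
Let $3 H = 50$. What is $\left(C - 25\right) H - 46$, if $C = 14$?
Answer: $- \frac{688}{3} \approx -229.33$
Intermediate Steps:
$H = \frac{50}{3}$ ($H = \frac{1}{3} \cdot 50 = \frac{50}{3} \approx 16.667$)
$\left(C - 25\right) H - 46 = \left(14 - 25\right) \frac{50}{3} - 46 = \left(-11\right) \frac{50}{3} - 46 = - \frac{550}{3} - 46 = - \frac{688}{3}$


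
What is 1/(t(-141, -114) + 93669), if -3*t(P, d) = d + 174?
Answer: 1/93649 ≈ 1.0678e-5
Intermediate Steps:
t(P, d) = -58 - d/3 (t(P, d) = -(d + 174)/3 = -(174 + d)/3 = -58 - d/3)
1/(t(-141, -114) + 93669) = 1/((-58 - ⅓*(-114)) + 93669) = 1/((-58 + 38) + 93669) = 1/(-20 + 93669) = 1/93649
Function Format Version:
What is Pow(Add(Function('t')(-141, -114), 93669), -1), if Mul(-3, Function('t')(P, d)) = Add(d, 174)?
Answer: Rational(1, 93649) ≈ 1.0678e-5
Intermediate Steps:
Function('t')(P, d) = Add(-58, Mul(Rational(-1, 3), d)) (Function('t')(P, d) = Mul(Rational(-1, 3), Add(d, 174)) = Mul(Rational(-1, 3), Add(174, d)) = Add(-58, Mul(Rational(-1, 3), d)))
Pow(Add(Function('t')(-141, -114), 93669), -1) = Pow(Add(Add(-58, Mul(Rational(-1, 3), -114)), 93669), -1) = Pow(Add(Add(-58, 38), 93669), -1) = Pow(Add(-20, 93669), -1) = Pow(93649, -1) = Rational(1, 93649)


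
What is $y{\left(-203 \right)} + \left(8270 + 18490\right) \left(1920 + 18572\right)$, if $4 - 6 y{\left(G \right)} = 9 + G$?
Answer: $548365953$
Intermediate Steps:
$y{\left(G \right)} = - \frac{5}{6} - \frac{G}{6}$ ($y{\left(G \right)} = \frac{2}{3} - \frac{9 + G}{6} = \frac{2}{3} - \left(\frac{3}{2} + \frac{G}{6}\right) = - \frac{5}{6} - \frac{G}{6}$)
$y{\left(-203 \right)} + \left(8270 + 18490\right) \left(1920 + 18572\right) = \left(- \frac{5}{6} - - \frac{203}{6}\right) + \left(8270 + 18490\right) \left(1920 + 18572\right) = \left(- \frac{5}{6} + \frac{203}{6}\right) + 26760 \cdot 20492 = 33 + 548365920 = 548365953$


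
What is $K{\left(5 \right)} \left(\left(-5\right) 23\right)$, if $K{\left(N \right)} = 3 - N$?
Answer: $230$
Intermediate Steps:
$K{\left(5 \right)} \left(\left(-5\right) 23\right) = \left(3 - 5\right) \left(\left(-5\right) 23\right) = \left(3 - 5\right) \left(-115\right) = \left(-2\right) \left(-115\right) = 230$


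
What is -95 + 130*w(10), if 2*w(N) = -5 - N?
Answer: -1070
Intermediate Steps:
w(N) = -5/2 - N/2 (w(N) = (-5 - N)/2 = -5/2 - N/2)
-95 + 130*w(10) = -95 + 130*(-5/2 - 1/2*10) = -95 + 130*(-5/2 - 5) = -95 + 130*(-15/2) = -95 - 975 = -1070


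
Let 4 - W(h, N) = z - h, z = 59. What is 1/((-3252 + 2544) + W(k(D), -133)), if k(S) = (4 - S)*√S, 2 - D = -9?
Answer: -109/83090 + √11/83090 ≈ -0.0012719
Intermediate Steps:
D = 11 (D = 2 - 1*(-9) = 2 + 9 = 11)
k(S) = √S*(4 - S)
W(h, N) = -55 + h (W(h, N) = 4 - (59 - h) = 4 + (-59 + h) = -55 + h)
1/((-3252 + 2544) + W(k(D), -133)) = 1/((-3252 + 2544) + (-55 + √11*(4 - 1*11))) = 1/(-708 + (-55 + √11*(4 - 11))) = 1/(-708 + (-55 + √11*(-7))) = 1/(-708 + (-55 - 7*√11)) = 1/(-763 - 7*√11)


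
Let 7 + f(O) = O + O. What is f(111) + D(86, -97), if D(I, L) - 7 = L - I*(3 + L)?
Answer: 8209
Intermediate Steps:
f(O) = -7 + 2*O (f(O) = -7 + (O + O) = -7 + 2*O)
D(I, L) = 7 + L - I*(3 + L) (D(I, L) = 7 + (L - I*(3 + L)) = 7 + L - I*(3 + L))
f(111) + D(86, -97) = (-7 + 2*111) + (7 - 97 - 3*86 - 1*86*(-97)) = (-7 + 222) + (7 - 97 - 258 + 8342) = 215 + 7994 = 8209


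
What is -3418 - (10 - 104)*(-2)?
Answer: -3606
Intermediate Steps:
-3418 - (10 - 104)*(-2) = -3418 - (-94)*(-2) = -3418 - 1*188 = -3418 - 188 = -3606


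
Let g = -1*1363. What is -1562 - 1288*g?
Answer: 1753982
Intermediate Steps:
g = -1363
-1562 - 1288*g = -1562 - 1288*(-1363) = -1562 + 1755544 = 1753982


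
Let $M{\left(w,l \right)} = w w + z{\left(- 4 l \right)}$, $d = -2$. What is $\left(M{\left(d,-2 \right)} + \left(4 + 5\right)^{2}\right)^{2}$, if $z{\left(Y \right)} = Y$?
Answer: $8649$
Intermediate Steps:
$M{\left(w,l \right)} = w^{2} - 4 l$ ($M{\left(w,l \right)} = w w - 4 l = w^{2} - 4 l$)
$\left(M{\left(d,-2 \right)} + \left(4 + 5\right)^{2}\right)^{2} = \left(\left(\left(-2\right)^{2} - -8\right) + \left(4 + 5\right)^{2}\right)^{2} = \left(\left(4 + 8\right) + 9^{2}\right)^{2} = \left(12 + 81\right)^{2} = 93^{2} = 8649$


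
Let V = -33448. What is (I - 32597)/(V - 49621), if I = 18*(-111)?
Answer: 34595/83069 ≈ 0.41646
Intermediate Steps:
I = -1998
(I - 32597)/(V - 49621) = (-1998 - 32597)/(-33448 - 49621) = -34595/(-83069) = -34595*(-1/83069) = 34595/83069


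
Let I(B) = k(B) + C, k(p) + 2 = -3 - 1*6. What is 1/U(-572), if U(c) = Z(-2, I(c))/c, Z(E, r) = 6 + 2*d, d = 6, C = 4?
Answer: -286/9 ≈ -31.778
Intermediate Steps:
k(p) = -11 (k(p) = -2 + (-3 - 1*6) = -2 + (-3 - 6) = -2 - 9 = -11)
I(B) = -7 (I(B) = -11 + 4 = -7)
Z(E, r) = 18 (Z(E, r) = 6 + 2*6 = 6 + 12 = 18)
U(c) = 18/c
1/U(-572) = 1/(18/(-572)) = 1/(18*(-1/572)) = 1/(-9/286) = -286/9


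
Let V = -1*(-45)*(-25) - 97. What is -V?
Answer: 1222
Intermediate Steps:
V = -1222 (V = 45*(-25) - 97 = -1125 - 97 = -1222)
-V = -1*(-1222) = 1222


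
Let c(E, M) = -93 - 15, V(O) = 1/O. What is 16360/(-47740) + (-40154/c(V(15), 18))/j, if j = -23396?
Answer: -1081371911/3015697608 ≈ -0.35858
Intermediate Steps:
c(E, M) = -108
16360/(-47740) + (-40154/c(V(15), 18))/j = 16360/(-47740) - 40154/(-108)/(-23396) = 16360*(-1/47740) - 40154*(-1/108)*(-1/23396) = -818/2387 + (20077/54)*(-1/23396) = -818/2387 - 20077/1263384 = -1081371911/3015697608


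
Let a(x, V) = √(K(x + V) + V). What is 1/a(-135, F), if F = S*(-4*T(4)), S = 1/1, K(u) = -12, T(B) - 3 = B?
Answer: -I*√10/20 ≈ -0.15811*I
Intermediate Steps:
T(B) = 3 + B
S = 1
F = -28 (F = 1*(-4*(3 + 4)) = 1*(-4*7) = 1*(-28) = -28)
a(x, V) = √(-12 + V)
1/a(-135, F) = 1/(√(-12 - 28)) = 1/(√(-40)) = 1/(2*I*√10) = -I*√10/20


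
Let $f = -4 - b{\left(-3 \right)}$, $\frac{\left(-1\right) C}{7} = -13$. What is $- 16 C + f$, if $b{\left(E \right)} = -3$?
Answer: $-1457$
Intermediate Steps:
$C = 91$ ($C = \left(-7\right) \left(-13\right) = 91$)
$f = -1$ ($f = -4 - -3 = -4 + 3 = -1$)
$- 16 C + f = \left(-16\right) 91 - 1 = -1456 - 1 = -1457$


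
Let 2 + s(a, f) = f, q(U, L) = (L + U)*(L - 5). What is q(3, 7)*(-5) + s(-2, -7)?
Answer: -109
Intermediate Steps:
q(U, L) = (-5 + L)*(L + U) (q(U, L) = (L + U)*(-5 + L) = (-5 + L)*(L + U))
s(a, f) = -2 + f
q(3, 7)*(-5) + s(-2, -7) = (7² - 5*7 - 5*3 + 7*3)*(-5) + (-2 - 7) = (49 - 35 - 15 + 21)*(-5) - 9 = 20*(-5) - 9 = -100 - 9 = -109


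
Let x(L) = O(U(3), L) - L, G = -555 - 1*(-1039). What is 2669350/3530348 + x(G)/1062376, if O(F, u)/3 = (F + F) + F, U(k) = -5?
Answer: 708496455377/937639246712 ≈ 0.75562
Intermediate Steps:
O(F, u) = 9*F (O(F, u) = 3*((F + F) + F) = 3*(2*F + F) = 3*(3*F) = 9*F)
G = 484 (G = -555 + 1039 = 484)
x(L) = -45 - L (x(L) = 9*(-5) - L = -45 - L)
2669350/3530348 + x(G)/1062376 = 2669350/3530348 + (-45 - 1*484)/1062376 = 2669350*(1/3530348) + (-45 - 484)*(1/1062376) = 1334675/1765174 - 529*1/1062376 = 1334675/1765174 - 529/1062376 = 708496455377/937639246712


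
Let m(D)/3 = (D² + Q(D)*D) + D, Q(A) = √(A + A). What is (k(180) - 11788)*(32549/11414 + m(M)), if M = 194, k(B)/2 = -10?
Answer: -7648085342736/5707 - 13744512*√97 ≈ -1.4755e+9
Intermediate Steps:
k(B) = -20 (k(B) = 2*(-10) = -20)
Q(A) = √2*√A (Q(A) = √(2*A) = √2*√A)
m(D) = 3*D + 3*D² + 3*√2*D^(3/2) (m(D) = 3*((D² + (√2*√D)*D) + D) = 3*((D² + √2*D^(3/2)) + D) = 3*(D + D² + √2*D^(3/2)) = 3*D + 3*D² + 3*√2*D^(3/2))
(k(180) - 11788)*(32549/11414 + m(M)) = (-20 - 11788)*(32549/11414 + 3*194*(1 + 194 + √2*√194)) = -11808*(32549*(1/11414) + 3*194*(1 + 194 + 2*√97)) = -11808*(32549/11414 + 3*194*(195 + 2*√97)) = -11808*(32549/11414 + (113490 + 1164*√97)) = -11808*(1295407409/11414 + 1164*√97) = -7648085342736/5707 - 13744512*√97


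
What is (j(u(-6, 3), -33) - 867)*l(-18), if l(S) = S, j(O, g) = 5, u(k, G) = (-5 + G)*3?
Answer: 15516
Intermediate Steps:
u(k, G) = -15 + 3*G
(j(u(-6, 3), -33) - 867)*l(-18) = (5 - 867)*(-18) = -862*(-18) = 15516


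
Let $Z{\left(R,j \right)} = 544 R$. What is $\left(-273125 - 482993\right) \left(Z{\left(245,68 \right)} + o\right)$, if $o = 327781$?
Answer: $-348616521198$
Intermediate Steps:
$\left(-273125 - 482993\right) \left(Z{\left(245,68 \right)} + o\right) = \left(-273125 - 482993\right) \left(544 \cdot 245 + 327781\right) = - 756118 \left(133280 + 327781\right) = \left(-756118\right) 461061 = -348616521198$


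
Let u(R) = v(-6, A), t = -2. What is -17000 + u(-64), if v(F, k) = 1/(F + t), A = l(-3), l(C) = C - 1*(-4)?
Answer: -136001/8 ≈ -17000.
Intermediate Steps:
l(C) = 4 + C (l(C) = C + 4 = 4 + C)
A = 1 (A = 4 - 3 = 1)
v(F, k) = 1/(-2 + F) (v(F, k) = 1/(F - 2) = 1/(-2 + F))
u(R) = -1/8 (u(R) = 1/(-2 - 6) = 1/(-8) = -1/8)
-17000 + u(-64) = -17000 - 1/8 = -136001/8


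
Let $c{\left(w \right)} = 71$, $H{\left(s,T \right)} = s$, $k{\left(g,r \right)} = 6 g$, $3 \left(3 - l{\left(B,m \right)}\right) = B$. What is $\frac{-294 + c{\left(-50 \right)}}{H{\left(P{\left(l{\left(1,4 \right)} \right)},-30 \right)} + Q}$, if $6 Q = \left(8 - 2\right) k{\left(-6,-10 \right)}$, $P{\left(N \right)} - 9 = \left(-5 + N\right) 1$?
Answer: $\frac{669}{88} \approx 7.6023$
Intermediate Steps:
$l{\left(B,m \right)} = 3 - \frac{B}{3}$
$P{\left(N \right)} = 4 + N$ ($P{\left(N \right)} = 9 + \left(-5 + N\right) 1 = 9 + \left(-5 + N\right) = 4 + N$)
$Q = -36$ ($Q = \frac{\left(8 - 2\right) 6 \left(-6\right)}{6} = \frac{6 \left(-36\right)}{6} = \frac{1}{6} \left(-216\right) = -36$)
$\frac{-294 + c{\left(-50 \right)}}{H{\left(P{\left(l{\left(1,4 \right)} \right)},-30 \right)} + Q} = \frac{-294 + 71}{\left(4 + \left(3 - \frac{1}{3}\right)\right) - 36} = - \frac{223}{\left(4 + \left(3 - \frac{1}{3}\right)\right) - 36} = - \frac{223}{\left(4 + \frac{8}{3}\right) - 36} = - \frac{223}{\frac{20}{3} - 36} = - \frac{223}{- \frac{88}{3}} = \left(-223\right) \left(- \frac{3}{88}\right) = \frac{669}{88}$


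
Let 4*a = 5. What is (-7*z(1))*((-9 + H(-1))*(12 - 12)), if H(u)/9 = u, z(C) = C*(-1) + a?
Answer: 0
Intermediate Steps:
a = 5/4 (a = (¼)*5 = 5/4 ≈ 1.2500)
z(C) = 5/4 - C (z(C) = C*(-1) + 5/4 = -C + 5/4 = 5/4 - C)
H(u) = 9*u
(-7*z(1))*((-9 + H(-1))*(12 - 12)) = (-7*(5/4 - 1*1))*((-9 + 9*(-1))*(12 - 12)) = (-7*(5/4 - 1))*((-9 - 9)*0) = (-7*¼)*(-18*0) = -7/4*0 = 0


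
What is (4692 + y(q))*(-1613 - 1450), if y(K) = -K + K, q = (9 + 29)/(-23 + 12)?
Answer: -14371596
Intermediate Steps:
q = -38/11 (q = 38/(-11) = 38*(-1/11) = -38/11 ≈ -3.4545)
y(K) = 0
(4692 + y(q))*(-1613 - 1450) = (4692 + 0)*(-1613 - 1450) = 4692*(-3063) = -14371596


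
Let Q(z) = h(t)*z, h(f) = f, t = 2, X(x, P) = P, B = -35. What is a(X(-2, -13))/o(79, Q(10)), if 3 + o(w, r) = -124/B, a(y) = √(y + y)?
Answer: 35*I*√26/19 ≈ 9.3929*I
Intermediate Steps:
a(y) = √2*√y (a(y) = √(2*y) = √2*√y)
Q(z) = 2*z
o(w, r) = 19/35 (o(w, r) = -3 - 124/(-35) = -3 - 124*(-1/35) = -3 + 124/35 = 19/35)
a(X(-2, -13))/o(79, Q(10)) = (√2*√(-13))/(19/35) = (√2*(I*√13))*(35/19) = (I*√26)*(35/19) = 35*I*√26/19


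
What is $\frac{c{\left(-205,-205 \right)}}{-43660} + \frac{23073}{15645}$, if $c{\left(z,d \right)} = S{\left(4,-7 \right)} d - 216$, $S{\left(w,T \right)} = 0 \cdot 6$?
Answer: $\frac{3369155}{2276869} \approx 1.4797$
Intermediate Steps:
$S{\left(w,T \right)} = 0$
$c{\left(z,d \right)} = -216$ ($c{\left(z,d \right)} = 0 d - 216 = 0 - 216 = -216$)
$\frac{c{\left(-205,-205 \right)}}{-43660} + \frac{23073}{15645} = - \frac{216}{-43660} + \frac{23073}{15645} = \left(-216\right) \left(- \frac{1}{43660}\right) + 23073 \cdot \frac{1}{15645} = \frac{54}{10915} + \frac{7691}{5215} = \frac{3369155}{2276869}$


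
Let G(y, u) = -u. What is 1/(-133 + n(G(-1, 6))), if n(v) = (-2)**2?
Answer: -1/129 ≈ -0.0077519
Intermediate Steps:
n(v) = 4
1/(-133 + n(G(-1, 6))) = 1/(-133 + 4) = 1/(-129) = -1/129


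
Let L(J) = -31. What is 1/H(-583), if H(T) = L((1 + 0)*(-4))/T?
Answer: 583/31 ≈ 18.806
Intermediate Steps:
H(T) = -31/T
1/H(-583) = 1/(-31/(-583)) = 1/(-31*(-1/583)) = 1/(31/583) = 583/31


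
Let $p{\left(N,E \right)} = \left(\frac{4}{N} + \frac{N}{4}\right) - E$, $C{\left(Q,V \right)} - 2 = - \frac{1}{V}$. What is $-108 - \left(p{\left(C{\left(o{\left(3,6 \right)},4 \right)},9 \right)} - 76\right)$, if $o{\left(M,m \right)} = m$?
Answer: $- \frac{2881}{112} \approx -25.723$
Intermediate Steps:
$C{\left(Q,V \right)} = 2 - \frac{1}{V}$
$p{\left(N,E \right)} = - E + \frac{4}{N} + \frac{N}{4}$ ($p{\left(N,E \right)} = \left(\frac{4}{N} + N \frac{1}{4}\right) - E = \left(\frac{4}{N} + \frac{N}{4}\right) - E = - E + \frac{4}{N} + \frac{N}{4}$)
$-108 - \left(p{\left(C{\left(o{\left(3,6 \right)},4 \right)},9 \right)} - 76\right) = -108 - \left(\left(\left(-1\right) 9 + \frac{4}{2 - \frac{1}{4}} + \frac{2 - \frac{1}{4}}{4}\right) - 76\right) = -108 - \left(\left(-9 + \frac{4}{2 - \frac{1}{4}} + \frac{2 - \frac{1}{4}}{4}\right) - 76\right) = -108 - \left(\left(-9 + \frac{4}{\frac{7}{4}} + \frac{1}{4} \cdot \frac{7}{4}\right) - 76\right) = -108 - \left(\left(-9 + 4 \cdot \frac{4}{7} + \frac{7}{16}\right) - 76\right) = -108 - \left(\left(-9 + \frac{16}{7} + \frac{7}{16}\right) - 76\right) = -108 - \left(- \frac{703}{112} - 76\right) = -108 - - \frac{9215}{112} = -108 + \frac{9215}{112} = - \frac{2881}{112}$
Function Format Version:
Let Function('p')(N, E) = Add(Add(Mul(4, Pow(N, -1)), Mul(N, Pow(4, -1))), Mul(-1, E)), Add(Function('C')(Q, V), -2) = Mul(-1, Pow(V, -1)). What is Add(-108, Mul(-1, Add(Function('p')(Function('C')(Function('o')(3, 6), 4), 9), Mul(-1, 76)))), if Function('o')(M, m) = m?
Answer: Rational(-2881, 112) ≈ -25.723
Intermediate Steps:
Function('C')(Q, V) = Add(2, Mul(-1, Pow(V, -1)))
Function('p')(N, E) = Add(Mul(-1, E), Mul(4, Pow(N, -1)), Mul(Rational(1, 4), N)) (Function('p')(N, E) = Add(Add(Mul(4, Pow(N, -1)), Mul(N, Rational(1, 4))), Mul(-1, E)) = Add(Add(Mul(4, Pow(N, -1)), Mul(Rational(1, 4), N)), Mul(-1, E)) = Add(Mul(-1, E), Mul(4, Pow(N, -1)), Mul(Rational(1, 4), N)))
Add(-108, Mul(-1, Add(Function('p')(Function('C')(Function('o')(3, 6), 4), 9), Mul(-1, 76)))) = Add(-108, Mul(-1, Add(Add(Mul(-1, 9), Mul(4, Pow(Add(2, Mul(-1, Pow(4, -1))), -1)), Mul(Rational(1, 4), Add(2, Mul(-1, Pow(4, -1))))), Mul(-1, 76)))) = Add(-108, Mul(-1, Add(Add(-9, Mul(4, Pow(Add(2, Mul(-1, Rational(1, 4))), -1)), Mul(Rational(1, 4), Add(2, Mul(-1, Rational(1, 4))))), -76))) = Add(-108, Mul(-1, Add(Add(-9, Mul(4, Pow(Add(2, Rational(-1, 4)), -1)), Mul(Rational(1, 4), Add(2, Rational(-1, 4)))), -76))) = Add(-108, Mul(-1, Add(Add(-9, Mul(4, Pow(Rational(7, 4), -1)), Mul(Rational(1, 4), Rational(7, 4))), -76))) = Add(-108, Mul(-1, Add(Add(-9, Mul(4, Rational(4, 7)), Rational(7, 16)), -76))) = Add(-108, Mul(-1, Add(Add(-9, Rational(16, 7), Rational(7, 16)), -76))) = Add(-108, Mul(-1, Add(Rational(-703, 112), -76))) = Add(-108, Mul(-1, Rational(-9215, 112))) = Add(-108, Rational(9215, 112)) = Rational(-2881, 112)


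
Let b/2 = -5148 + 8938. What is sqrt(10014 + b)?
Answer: sqrt(17594) ≈ 132.64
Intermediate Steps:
b = 7580 (b = 2*(-5148 + 8938) = 2*3790 = 7580)
sqrt(10014 + b) = sqrt(10014 + 7580) = sqrt(17594)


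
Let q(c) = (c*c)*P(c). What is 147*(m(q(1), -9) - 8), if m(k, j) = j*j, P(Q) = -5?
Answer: 10731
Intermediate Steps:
q(c) = -5*c² (q(c) = (c*c)*(-5) = c²*(-5) = -5*c²)
m(k, j) = j²
147*(m(q(1), -9) - 8) = 147*((-9)² - 8) = 147*(81 - 8) = 147*73 = 10731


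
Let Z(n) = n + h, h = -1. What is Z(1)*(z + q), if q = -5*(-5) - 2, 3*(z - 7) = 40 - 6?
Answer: 0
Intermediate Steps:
z = 55/3 (z = 7 + (40 - 6)/3 = 7 + (⅓)*34 = 7 + 34/3 = 55/3 ≈ 18.333)
q = 23 (q = 25 - 2 = 23)
Z(n) = -1 + n (Z(n) = n - 1 = -1 + n)
Z(1)*(z + q) = (-1 + 1)*(55/3 + 23) = 0*(124/3) = 0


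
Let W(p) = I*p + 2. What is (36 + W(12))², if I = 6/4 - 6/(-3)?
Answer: 6400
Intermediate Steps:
I = 7/2 (I = 6*(¼) - 6*(-⅓) = 3/2 + 2 = 7/2 ≈ 3.5000)
W(p) = 2 + 7*p/2 (W(p) = 7*p/2 + 2 = 2 + 7*p/2)
(36 + W(12))² = (36 + (2 + (7/2)*12))² = (36 + (2 + 42))² = (36 + 44)² = 80² = 6400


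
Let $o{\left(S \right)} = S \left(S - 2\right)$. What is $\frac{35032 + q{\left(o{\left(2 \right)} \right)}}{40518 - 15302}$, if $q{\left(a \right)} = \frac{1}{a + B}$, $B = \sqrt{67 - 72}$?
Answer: $\frac{4379}{3152} - \frac{i \sqrt{5}}{126080} \approx 1.3893 - 1.7735 \cdot 10^{-5} i$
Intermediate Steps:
$o{\left(S \right)} = S \left(-2 + S\right)$
$B = i \sqrt{5}$ ($B = \sqrt{-5} = i \sqrt{5} \approx 2.2361 i$)
$q{\left(a \right)} = \frac{1}{a + i \sqrt{5}}$
$\frac{35032 + q{\left(o{\left(2 \right)} \right)}}{40518 - 15302} = \frac{35032 + \frac{1}{2 \left(-2 + 2\right) + i \sqrt{5}}}{40518 - 15302} = \frac{35032 + \frac{1}{2 \cdot 0 + i \sqrt{5}}}{25216} = \left(35032 + \frac{1}{0 + i \sqrt{5}}\right) \frac{1}{25216} = \left(35032 + \frac{1}{i \sqrt{5}}\right) \frac{1}{25216} = \left(35032 - \frac{i \sqrt{5}}{5}\right) \frac{1}{25216} = \frac{4379}{3152} - \frac{i \sqrt{5}}{126080}$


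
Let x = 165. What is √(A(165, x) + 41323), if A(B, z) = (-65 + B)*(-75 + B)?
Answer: 7*√1027 ≈ 224.33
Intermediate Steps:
A(B, z) = (-75 + B)*(-65 + B)
√(A(165, x) + 41323) = √((4875 + 165² - 140*165) + 41323) = √((4875 + 27225 - 23100) + 41323) = √(9000 + 41323) = √50323 = 7*√1027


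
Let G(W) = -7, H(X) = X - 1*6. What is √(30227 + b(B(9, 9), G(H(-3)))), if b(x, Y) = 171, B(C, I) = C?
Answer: √30398 ≈ 174.35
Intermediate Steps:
H(X) = -6 + X (H(X) = X - 6 = -6 + X)
√(30227 + b(B(9, 9), G(H(-3)))) = √(30227 + 171) = √30398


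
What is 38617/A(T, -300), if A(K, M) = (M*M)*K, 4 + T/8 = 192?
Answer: 38617/135360000 ≈ 0.00028529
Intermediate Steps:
T = 1504 (T = -32 + 8*192 = -32 + 1536 = 1504)
A(K, M) = K*M² (A(K, M) = M²*K = K*M²)
38617/A(T, -300) = 38617/((1504*(-300)²)) = 38617/((1504*90000)) = 38617/135360000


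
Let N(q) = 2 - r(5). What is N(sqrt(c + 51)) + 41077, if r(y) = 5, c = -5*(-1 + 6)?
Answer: 41074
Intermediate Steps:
c = -25 (c = -5*5 = -25)
N(q) = -3 (N(q) = 2 - 1*5 = 2 - 5 = -3)
N(sqrt(c + 51)) + 41077 = -3 + 41077 = 41074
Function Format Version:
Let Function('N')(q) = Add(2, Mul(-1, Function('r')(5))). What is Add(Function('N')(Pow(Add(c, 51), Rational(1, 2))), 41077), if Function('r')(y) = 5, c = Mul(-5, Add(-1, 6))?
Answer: 41074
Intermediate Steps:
c = -25 (c = Mul(-5, 5) = -25)
Function('N')(q) = -3 (Function('N')(q) = Add(2, Mul(-1, 5)) = Add(2, -5) = -3)
Add(Function('N')(Pow(Add(c, 51), Rational(1, 2))), 41077) = Add(-3, 41077) = 41074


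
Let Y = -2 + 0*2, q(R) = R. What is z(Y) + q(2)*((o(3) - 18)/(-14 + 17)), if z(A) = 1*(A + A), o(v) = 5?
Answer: -38/3 ≈ -12.667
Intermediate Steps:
Y = -2 (Y = -2 + 0 = -2)
z(A) = 2*A (z(A) = 1*(2*A) = 2*A)
z(Y) + q(2)*((o(3) - 18)/(-14 + 17)) = 2*(-2) + 2*((5 - 18)/(-14 + 17)) = -4 + 2*(-13/3) = -4 - 26/3 = -38/3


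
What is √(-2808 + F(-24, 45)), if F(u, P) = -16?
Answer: 2*I*√706 ≈ 53.141*I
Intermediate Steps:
√(-2808 + F(-24, 45)) = √(-2808 - 16) = √(-2824) = 2*I*√706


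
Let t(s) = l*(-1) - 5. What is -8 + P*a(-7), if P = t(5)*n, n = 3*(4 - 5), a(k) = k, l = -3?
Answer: -50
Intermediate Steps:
n = -3 (n = 3*(-1) = -3)
t(s) = -2 (t(s) = -3*(-1) - 5 = 3 - 5 = -2)
P = 6 (P = -2*(-3) = 6)
-8 + P*a(-7) = -8 + 6*(-7) = -8 - 42 = -50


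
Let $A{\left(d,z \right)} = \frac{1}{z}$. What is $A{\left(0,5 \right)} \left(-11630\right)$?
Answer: $-2326$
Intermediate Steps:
$A{\left(0,5 \right)} \left(-11630\right) = \frac{1}{5} \left(-11630\right) = -2326$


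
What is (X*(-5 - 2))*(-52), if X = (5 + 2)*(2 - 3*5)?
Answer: -33124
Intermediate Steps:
X = -91 (X = 7*(2 - 15) = 7*(-13) = -91)
(X*(-5 - 2))*(-52) = -91*(-5 - 2)*(-52) = -91*(-7)*(-52) = 637*(-52) = -33124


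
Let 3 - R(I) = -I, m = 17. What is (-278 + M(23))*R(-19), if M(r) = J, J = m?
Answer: 4176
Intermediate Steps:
J = 17
M(r) = 17
R(I) = 3 + I (R(I) = 3 - (-1)*I = 3 + I)
(-278 + M(23))*R(-19) = (-278 + 17)*(3 - 19) = -261*(-16) = 4176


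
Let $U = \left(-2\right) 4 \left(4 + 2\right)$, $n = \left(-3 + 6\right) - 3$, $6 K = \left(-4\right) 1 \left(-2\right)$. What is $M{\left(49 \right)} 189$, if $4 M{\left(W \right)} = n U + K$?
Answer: $63$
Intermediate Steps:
$K = \frac{4}{3}$ ($K = \frac{\left(-4\right) 1 \left(-2\right)}{6} = \frac{\left(-4\right) \left(-2\right)}{6} = \frac{1}{6} \cdot 8 = \frac{4}{3} \approx 1.3333$)
$n = 0$ ($n = 3 - 3 = 0$)
$U = -48$ ($U = \left(-8\right) 6 = -48$)
$M{\left(W \right)} = \frac{1}{3}$ ($M{\left(W \right)} = \frac{0 \left(-48\right) + \frac{4}{3}}{4} = \frac{0 + \frac{4}{3}}{4} = \frac{1}{4} \cdot \frac{4}{3} = \frac{1}{3}$)
$M{\left(49 \right)} 189 = \frac{1}{3} \cdot 189 = 63$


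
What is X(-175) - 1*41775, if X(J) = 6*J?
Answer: -42825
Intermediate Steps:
X(-175) - 1*41775 = 6*(-175) - 1*41775 = -1050 - 41775 = -42825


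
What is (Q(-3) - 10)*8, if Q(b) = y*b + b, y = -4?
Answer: -8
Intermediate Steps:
Q(b) = -3*b (Q(b) = -4*b + b = -3*b)
(Q(-3) - 10)*8 = (-3*(-3) - 10)*8 = (9 - 10)*8 = -1*8 = -8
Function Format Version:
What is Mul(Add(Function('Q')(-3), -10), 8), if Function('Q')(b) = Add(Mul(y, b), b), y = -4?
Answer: -8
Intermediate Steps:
Function('Q')(b) = Mul(-3, b) (Function('Q')(b) = Add(Mul(-4, b), b) = Mul(-3, b))
Mul(Add(Function('Q')(-3), -10), 8) = Mul(Add(Mul(-3, -3), -10), 8) = Mul(Add(9, -10), 8) = Mul(-1, 8) = -8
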